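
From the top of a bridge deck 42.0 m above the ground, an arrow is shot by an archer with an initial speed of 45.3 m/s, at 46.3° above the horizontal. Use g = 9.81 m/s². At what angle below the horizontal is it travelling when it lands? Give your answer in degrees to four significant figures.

54.30°

vₓ = 45.30 cos 46.3° = 31.30 m/s; v_y0 = 45.30 sin 46.3° = 32.75 m/s.
With up positive and y = 0 at the ground: y(t) = 42.0 + (32.75) t − 4.905 t². Setting y = 0 and taking the positive root: t = [32.75 + √(32.75² + 2·9.81·42.0)] / 9.81 = (32.75 + 43.55) / 9.81 = 7.778 s.
At impact: v_y = v_y0 − g t = −43.55 m/s; vₓ = 31.30 m/s.
Angle below horizontal: arctan(|v_y|/vₓ) = arctan(43.55/31.30) = 54.30°.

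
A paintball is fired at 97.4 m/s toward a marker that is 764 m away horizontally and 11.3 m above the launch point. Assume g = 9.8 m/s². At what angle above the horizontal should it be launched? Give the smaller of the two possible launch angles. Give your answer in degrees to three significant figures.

Trajectory: y = x tanθ − g x² (1 + tan²θ)/(2v₀²). With x = 764, y = 11.3, v₀ = 97.4, g = 9.80:
301.5 tan²θ − 764 tanθ + (312.8) = 0.
tanθ = [764 ± √(764² − 4 × 301.5 × (312.8))] / (2 × 301.5) = (764 ± 454.4) / 603.0, giving tanθ = 0.5134 or 2.021.
θ = 27.18° or 63.67°; the smaller is 27.18°.

27.2°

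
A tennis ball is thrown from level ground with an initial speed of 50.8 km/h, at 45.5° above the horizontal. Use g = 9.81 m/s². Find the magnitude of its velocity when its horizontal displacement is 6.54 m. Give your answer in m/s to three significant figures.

10.5 m/s

Convert: 50.8 km/h = 50.8/3.6 = 14.11 m/s.
vₓ = 14.11 cos 45.5° = 9.891 m/s; v_y0 = 14.11 sin 45.5° = 10.06 m/s.
At x = 6.54 m, t = x/vₓ = 6.54/9.891 = 0.6612 s.
Vertical velocity there: v_y = v_y0 − g t = 10.06 − 9.81 × 0.6612 = 3.578 m/s.
Speed: √(vₓ² + v_y²) = √(9.891² + 3.578²) = 10.52 m/s.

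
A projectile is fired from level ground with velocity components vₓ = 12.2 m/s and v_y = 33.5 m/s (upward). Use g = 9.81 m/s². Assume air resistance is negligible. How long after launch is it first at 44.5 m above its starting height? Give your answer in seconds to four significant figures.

Set y = v_y0 t − ½ g t² = 44.5: 4.905 t² − 33.50 t + 44.5 = 0.
Quadratic formula: t = (33.50 ± √249.16) / 9.81 = (33.50 ± 15.78) / 9.81 → t = 1.806 s or 5.024 s.
The first (ascending) time is 1.806 s.

1.806 s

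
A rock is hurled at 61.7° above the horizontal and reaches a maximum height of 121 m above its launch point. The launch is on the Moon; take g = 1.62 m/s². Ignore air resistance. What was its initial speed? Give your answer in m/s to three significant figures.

22.5 m/s

At the peak v_y = 0, so v_y0 = √(2gH) = √(2 × 1.62 × 121) = 19.80 m/s.
v_y0 = v₀ sin θ ⇒ v₀ = 19.80 / sin 61.7° = 22.49 m/s.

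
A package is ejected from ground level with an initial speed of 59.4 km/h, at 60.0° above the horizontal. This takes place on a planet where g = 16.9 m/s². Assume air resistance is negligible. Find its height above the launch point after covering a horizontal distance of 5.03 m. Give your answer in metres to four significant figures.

Convert: 59.4 km/h = 59.4/3.6 = 16.50 m/s.
Horizontal component vₓ = 16.50 cos 60.0° = 8.250 m/s; vertical v_y0 = 16.50 sin 60.0° = 14.29 m/s.
Time to reach x = 5.03 m: t = x/vₓ = 5.03/8.250 = 0.6097 s.
Height: y = v_y0 t − ½ g t² = 14.29 × 0.6097 − 8.450 × 0.6097² = 8.712 − 3.141 = 5.571 m.

5.571 m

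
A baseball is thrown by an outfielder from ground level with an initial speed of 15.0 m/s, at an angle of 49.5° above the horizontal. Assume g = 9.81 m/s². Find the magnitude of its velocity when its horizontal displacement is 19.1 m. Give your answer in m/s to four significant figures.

Components: vₓ = 15.00 cos 49.5° = 9.742 m/s, v_y0 = 15.00 sin 49.5° = 11.41 m/s.
x = vₓ t ⇒ t = 19.1/9.742 = 1.961 s.
Vertical velocity there: v_y = v_y0 − g t = 11.41 − 9.81 × 1.961 = −7.828 m/s.
Speed: √(vₓ² + v_y²) = √(9.742² + 7.828²) = 12.50 m/s.

12.50 m/s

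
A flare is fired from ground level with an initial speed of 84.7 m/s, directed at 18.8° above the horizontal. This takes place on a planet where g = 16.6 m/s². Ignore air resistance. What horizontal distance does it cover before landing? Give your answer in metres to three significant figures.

264 m

Horizontal component vₓ = 84.70 cos 18.8° = 80.18 m/s; vertical v_y0 = 84.70 sin 18.8° = 27.30 m/s.
Flight time T = 2 v_y0 / g = 3.289 s.
Horizontal distance R = vₓ T = 80.18 × 3.289 = 263.7 m.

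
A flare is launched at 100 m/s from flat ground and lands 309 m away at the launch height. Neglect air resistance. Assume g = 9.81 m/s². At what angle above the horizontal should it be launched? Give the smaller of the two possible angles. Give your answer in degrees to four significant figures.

R = v₀² sin 2θ / g gives sin 2θ = gR/v₀² = 9.81·309/100² = 0.3031.
2θ = 17.65° or 180° − 17.65° = 162.4°, so θ = 8.823° or 81.18°.
The smaller angle is 8.823°.

8.823°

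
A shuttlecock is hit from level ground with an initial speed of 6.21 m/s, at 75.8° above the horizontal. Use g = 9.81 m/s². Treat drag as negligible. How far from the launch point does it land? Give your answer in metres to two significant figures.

1.9 m

Resolve: vₓ = 6.210 cos 75.8° = 1.523 m/s and v_y0 = 6.210 sin 75.8° = 6.020 m/s.
Time aloft: T = 2 v_y0 / g = 2 × 6.020 / 9.81 = 1.227 s.
Range: R = vₓ T = 1.523 × 1.227 = 1.870 m.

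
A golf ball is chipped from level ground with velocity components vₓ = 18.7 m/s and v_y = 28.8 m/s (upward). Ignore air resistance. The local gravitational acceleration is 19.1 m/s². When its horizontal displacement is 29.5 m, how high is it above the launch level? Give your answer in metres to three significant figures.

21.7 m

x = vₓ t ⇒ t = 29.5/18.70 = 1.578 s.
Height: y = v_y0 t − ½ g t² = 28.80 × 1.578 − 9.550 × 1.578² = 45.43 − 23.77 = 21.67 m.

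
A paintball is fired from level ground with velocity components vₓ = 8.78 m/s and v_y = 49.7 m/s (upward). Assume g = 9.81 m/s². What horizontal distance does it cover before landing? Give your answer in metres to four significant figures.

88.96 m

Flight time T = 2 v_y0 / g = 10.13 s.
Horizontal distance R = vₓ T = 8.780 × 10.13 = 88.96 m.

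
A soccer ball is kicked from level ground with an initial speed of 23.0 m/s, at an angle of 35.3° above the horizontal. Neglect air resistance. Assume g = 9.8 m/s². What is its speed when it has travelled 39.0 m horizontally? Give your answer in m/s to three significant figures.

Resolve: vₓ = 23.00 cos 35.3° = 18.77 m/s and v_y0 = 23.00 sin 35.3° = 13.29 m/s.
x = vₓ t ⇒ t = 39.0/18.77 = 2.078 s.
Vertical velocity there: v_y = v_y0 − g t = 13.29 − 9.80 × 2.078 = −7.070 m/s.
Speed: √(vₓ² + v_y²) = √(18.77² + 7.070²) = 20.06 m/s.

20.1 m/s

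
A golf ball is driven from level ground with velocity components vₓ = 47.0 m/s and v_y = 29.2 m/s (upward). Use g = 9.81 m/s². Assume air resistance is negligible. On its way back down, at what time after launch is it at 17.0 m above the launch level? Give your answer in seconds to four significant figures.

5.299 s

Height y(t) = 29.20 t − 4.905 t² = 17.0 gives 4.905 t² − 29.20 t + 17.0 = 0.
Quadratic formula: t = (29.20 ± √519.10) / 9.81 = (29.20 ± 22.78) / 9.81 → t = 0.6541 s or 5.299 s.
The descending-branch root is 5.299 s.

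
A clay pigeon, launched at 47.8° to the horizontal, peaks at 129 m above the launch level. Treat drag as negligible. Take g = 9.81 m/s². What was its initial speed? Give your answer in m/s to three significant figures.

67.9 m/s

At the peak v_y = 0, so v_y0 = √(2gH) = √(2 × 9.81 × 129) = 50.31 m/s.
v_y0 = v₀ sin θ ⇒ v₀ = 50.31 / sin 47.8° = 67.91 m/s.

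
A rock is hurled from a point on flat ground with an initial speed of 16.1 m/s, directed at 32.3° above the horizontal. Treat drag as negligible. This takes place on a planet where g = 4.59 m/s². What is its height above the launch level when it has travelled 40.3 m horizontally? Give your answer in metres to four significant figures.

Components: vₓ = 16.10 cos 32.3° = 13.61 m/s, v_y0 = 16.10 sin 32.3° = 8.603 m/s.
Time to reach x = 40.3 m: t = x/vₓ = 40.3/13.61 = 2.961 s.
Height: y = v_y0 t − ½ g t² = 8.603 × 2.961 − 2.295 × 2.961² = 25.48 − 20.13 = 5.351 m.

5.351 m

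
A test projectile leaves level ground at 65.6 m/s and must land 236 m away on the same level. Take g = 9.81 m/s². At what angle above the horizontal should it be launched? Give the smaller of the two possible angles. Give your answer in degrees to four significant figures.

Level-ground range R = v₀² sin(2θ)/g ⇒ sin(2θ) = gR/v₀² = 9.81 × 236 / 65.6² = 0.5380.
2θ = 32.55° or 180° − 32.55° = 147.5°, so θ = 16.27° or 73.73°.
The smaller angle is 16.27°.

16.27°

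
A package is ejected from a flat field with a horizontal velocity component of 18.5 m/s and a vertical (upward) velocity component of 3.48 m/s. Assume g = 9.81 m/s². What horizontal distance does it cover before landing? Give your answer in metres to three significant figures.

13.1 m

Flight time T = 2 v_y0 / g = 0.7095 s.
Range: R = vₓ T = 18.50 × 0.7095 = 13.13 m.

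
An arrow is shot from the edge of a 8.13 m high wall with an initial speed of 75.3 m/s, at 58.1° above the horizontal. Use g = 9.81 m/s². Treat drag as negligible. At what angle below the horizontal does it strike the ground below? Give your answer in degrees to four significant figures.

58.59°

Horizontal component vₓ = 75.30 cos 58.1° = 39.79 m/s; vertical v_y0 = 75.30 sin 58.1° = 63.93 m/s.
Vertical motion (up positive, ground at y = 0): 4.905 t² − (63.93) t − 8.13 = 0, so t = (63.93 + √(63.93² + 2·9.81·8.13)) / 9.81 = (63.93 + 65.16) / 9.81 = 13.16 s.
At impact: v_y = v_y0 − g t = −65.16 m/s; vₓ = 39.79 m/s.
Angle below horizontal: arctan(|v_y|/vₓ) = arctan(65.16/39.79) = 58.59°.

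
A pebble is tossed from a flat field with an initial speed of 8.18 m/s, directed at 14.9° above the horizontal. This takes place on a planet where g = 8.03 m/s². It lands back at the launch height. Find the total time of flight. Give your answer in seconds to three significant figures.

0.524 s

vₓ = 8.180 cos 14.9° = 7.905 m/s; v_y0 = 8.180 sin 14.9° = 2.103 m/s.
It returns to y = 0 when t = 2 v_y0 / g = 2(2.103)/8.03 = 0.5239 s.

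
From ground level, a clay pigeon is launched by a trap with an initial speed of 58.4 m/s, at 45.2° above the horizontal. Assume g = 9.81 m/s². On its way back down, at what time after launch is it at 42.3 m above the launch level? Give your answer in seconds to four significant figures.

Resolve: vₓ = 58.40 cos 45.2° = 41.15 m/s and v_y0 = 58.40 sin 45.2° = 41.44 m/s.
Set y = v_y0 t − ½ g t² = 42.3: 4.905 t² − 41.44 t + 42.3 = 0.
Quadratic formula: t = (41.44 ± √887.26) / 9.81 = (41.44 ± 29.79) / 9.81 → t = 1.188 s or 7.261 s.
The descending-branch root is 7.261 s.

7.261 s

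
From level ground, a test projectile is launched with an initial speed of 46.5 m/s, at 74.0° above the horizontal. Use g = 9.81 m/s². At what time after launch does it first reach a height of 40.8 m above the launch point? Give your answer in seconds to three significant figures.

Components: vₓ = 46.50 cos 74.0° = 12.82 m/s, v_y0 = 46.50 sin 74.0° = 44.70 m/s.
Require v_y0 t − ½ g t² = 40.8, i.e. 4.905 t² − 44.70 t + 40.8 = 0.
Quadratic formula: t = (44.70 ± √1197.5) / 9.81 = (44.70 ± 34.60) / 9.81 → t = 1.029 s or 8.084 s.
The first (ascending) time is 1.029 s.

1.03 s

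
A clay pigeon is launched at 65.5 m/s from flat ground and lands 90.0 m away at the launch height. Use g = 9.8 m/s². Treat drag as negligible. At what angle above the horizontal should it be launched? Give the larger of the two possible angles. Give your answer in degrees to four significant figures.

R = v₀² sin 2θ / g gives sin 2θ = gR/v₀² = 9.80·90.0/65.5² = 0.2056.
2θ = 11.86° or 180° − 11.86° = 168.1°, so θ = 5.932° or 84.07°.
The larger angle is 84.07°.

84.07°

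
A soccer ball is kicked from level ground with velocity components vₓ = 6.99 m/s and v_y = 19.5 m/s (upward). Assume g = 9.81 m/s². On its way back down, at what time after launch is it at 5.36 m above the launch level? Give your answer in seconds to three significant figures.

3.68 s

Set y = v_y0 t − ½ g t² = 5.36: 4.905 t² − 19.50 t + 5.36 = 0.
Quadratic formula: t = (19.50 ± √275.09) / 9.81 = (19.50 ± 16.59) / 9.81 → t = 0.2971 s or 3.678 s.
The descending-branch root is 3.678 s.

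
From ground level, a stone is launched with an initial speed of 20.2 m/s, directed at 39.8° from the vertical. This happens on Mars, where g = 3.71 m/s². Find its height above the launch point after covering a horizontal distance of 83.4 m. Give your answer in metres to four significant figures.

22.93 m

Components: vₓ = 20.20 sin 39.8° = 12.93 m/s, v_y0 = 20.20 cos 39.8° = 15.52 m/s.
At x = 83.4 m, t = x/vₓ = 83.4/12.93 = 6.450 s.
Height: y = v_y0 t − ½ g t² = 15.52 × 6.450 − 1.855 × 6.450² = 100.1 − 77.17 = 22.93 m.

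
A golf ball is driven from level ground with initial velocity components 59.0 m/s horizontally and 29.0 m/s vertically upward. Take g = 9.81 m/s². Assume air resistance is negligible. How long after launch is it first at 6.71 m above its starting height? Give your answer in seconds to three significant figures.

Require v_y0 t − ½ g t² = 6.71, i.e. 4.905 t² − 29.00 t + 6.71 = 0.
t = [29.00 ± √(29.00² − 2·9.81·6.71)] / 9.81 = (29.00 ± 26.63) / 9.81, so t = 0.2412 s or t = 5.671 s.
The first (ascending) time is 0.2412 s.

0.241 s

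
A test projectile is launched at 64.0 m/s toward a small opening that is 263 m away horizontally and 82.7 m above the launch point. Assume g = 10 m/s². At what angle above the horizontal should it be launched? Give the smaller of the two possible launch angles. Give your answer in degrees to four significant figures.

Trajectory: y = x tanθ − g x² (1 + tan²θ)/(2v₀²). With x = 263, y = 82.7, v₀ = 64.0, g = 10.0:
84.43 tan²θ − 263 tanθ + (167.1) = 0.
tanθ = [263 ± √(263² − 4 × 84.43 × (167.1))] / (2 × 84.43) = (263 ± 112.8) / 168.9, giving tanθ = 0.8895 or 2.225.
θ = 41.65° or 65.80°; the smaller is 41.65°.

41.65°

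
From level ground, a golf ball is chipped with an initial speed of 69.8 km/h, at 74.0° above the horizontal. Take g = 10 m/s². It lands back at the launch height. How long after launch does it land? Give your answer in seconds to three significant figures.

3.73 s

Convert: 69.8 km/h = 69.8/3.6 = 19.39 m/s.
Components: vₓ = 19.39 cos 74.0° = 5.344 m/s, v_y0 = 19.39 sin 74.0° = 18.64 m/s.
Time of flight on level ground: T = 2 v_y0 / g = 2 × 18.64 / 10.0 = 3.728 s.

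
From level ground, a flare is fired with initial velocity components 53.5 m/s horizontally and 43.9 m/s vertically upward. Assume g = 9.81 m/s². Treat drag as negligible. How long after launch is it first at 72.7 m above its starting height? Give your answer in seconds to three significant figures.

2.19 s

Set y = v_y0 t − ½ g t² = 72.7: 4.905 t² − 43.90 t + 72.7 = 0.
Quadratic formula: t = (43.90 ± √500.84) / 9.81 = (43.90 ± 22.38) / 9.81 → t = 2.194 s or 6.756 s.
The first (ascending) time is 2.194 s.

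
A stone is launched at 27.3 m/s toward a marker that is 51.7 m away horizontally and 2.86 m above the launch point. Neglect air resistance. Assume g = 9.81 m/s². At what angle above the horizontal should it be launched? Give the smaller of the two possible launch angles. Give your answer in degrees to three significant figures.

25.2°

Trajectory: y = x tanθ − g x² (1 + tan²θ)/(2v₀²). With x = 51.7, y = 2.86, v₀ = 27.3, g = 9.81:
17.59 tan²θ − 51.7 tanθ + (20.45) = 0.
tanθ = [51.7 ± √(51.7² − 4 × 17.59 × (20.45))] / (2 × 17.59) = (51.7 ± 35.13) / 35.18, giving tanθ = 0.4711 or 2.468.
θ = 25.22° or 67.94°; the smaller is 25.22°.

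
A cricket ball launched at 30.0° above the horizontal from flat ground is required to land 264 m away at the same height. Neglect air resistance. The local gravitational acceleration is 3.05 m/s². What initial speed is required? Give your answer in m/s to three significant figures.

30.5 m/s

From R = (v₀² / g) sin 2θ: v₀ = √(gR / sin 2θ).
v₀ = √(3.05 × 264 / sin 60.00°) = √(805.2 / 0.8660) = √929.76 = 30.49 m/s.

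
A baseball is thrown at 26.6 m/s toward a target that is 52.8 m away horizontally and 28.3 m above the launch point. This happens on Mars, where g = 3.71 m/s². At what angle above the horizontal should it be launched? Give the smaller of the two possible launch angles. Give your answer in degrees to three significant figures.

Trajectory: y = x tanθ − g x² (1 + tan²θ)/(2v₀²). With x = 52.8, y = 28.3, v₀ = 26.6, g = 3.71:
7.309 tan²θ − 52.8 tanθ + (35.61) = 0.
tanθ = [52.8 ± √(52.8² − 4 × 7.309 × (35.61))] / (2 × 7.309) = (52.8 ± 41.79) / 14.62, giving tanθ = 0.7529 or 6.471.
θ = 36.98° or 81.22°; the smaller is 36.98°.

37.0°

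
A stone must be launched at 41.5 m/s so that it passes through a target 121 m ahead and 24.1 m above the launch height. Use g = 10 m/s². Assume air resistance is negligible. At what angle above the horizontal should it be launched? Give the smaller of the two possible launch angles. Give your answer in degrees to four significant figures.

Trajectory: y = x tanθ − g x² (1 + tan²θ)/(2v₀²). With x = 121, y = 24.1, v₀ = 41.5, g = 10.0:
42.51 tan²θ − 121 tanθ + (66.61) = 0.
tanθ = [121 ± √(121² − 4 × 42.51 × (66.61))] / (2 × 42.51) = (121 ± 57.59) / 85.01, giving tanθ = 0.7459 or 2.101.
θ = 36.72° or 64.55°; the smaller is 36.72°.

36.72°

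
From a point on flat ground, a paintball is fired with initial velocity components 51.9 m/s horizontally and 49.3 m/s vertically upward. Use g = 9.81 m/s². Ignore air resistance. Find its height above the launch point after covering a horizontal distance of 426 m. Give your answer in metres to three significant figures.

Time to reach x = 426 m: t = x/vₓ = 426/51.90 = 8.208 s.
Height: y = v_y0 t − ½ g t² = 49.30 × 8.208 − 4.905 × 8.208² = 404.7 − 330.5 = 74.20 m.

74.2 m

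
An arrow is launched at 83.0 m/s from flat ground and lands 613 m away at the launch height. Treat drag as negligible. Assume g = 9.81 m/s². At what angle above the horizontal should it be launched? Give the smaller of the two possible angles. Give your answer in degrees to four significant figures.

R = v₀² sin 2θ / g gives sin 2θ = gR/v₀² = 9.81·613/83.0² = 0.8729.
2θ = 60.80° or 180° − 60.80° = 119.2°, so θ = 30.40° or 59.60°.
The smaller angle is 30.40°.

30.40°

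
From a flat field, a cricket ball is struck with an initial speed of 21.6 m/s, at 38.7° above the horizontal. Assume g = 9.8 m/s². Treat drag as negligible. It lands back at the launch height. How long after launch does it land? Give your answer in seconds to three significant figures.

Components: vₓ = 21.60 cos 38.7° = 16.86 m/s, v_y0 = 21.60 sin 38.7° = 13.51 m/s.
Landing at launch height ⇒ T = 2 v_y0 / g = 2 × 13.51 / 9.80 = 2.756 s.

2.76 s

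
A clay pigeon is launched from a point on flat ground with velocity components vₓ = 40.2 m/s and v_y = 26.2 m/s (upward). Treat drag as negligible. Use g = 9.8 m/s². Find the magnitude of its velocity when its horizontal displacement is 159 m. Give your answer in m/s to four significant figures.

Time to reach x = 159 m: t = x/vₓ = 159/40.20 = 3.955 s.
Vertical velocity there: v_y = v_y0 − g t = 26.20 − 9.80 × 3.955 = −12.56 m/s.
Speed: √(vₓ² + v_y²) = √(40.20² + 12.56²) = 42.12 m/s.

42.12 m/s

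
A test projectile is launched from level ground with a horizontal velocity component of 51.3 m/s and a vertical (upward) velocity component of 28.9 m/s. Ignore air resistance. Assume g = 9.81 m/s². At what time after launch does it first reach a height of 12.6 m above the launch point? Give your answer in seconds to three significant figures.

0.474 s

Require v_y0 t − ½ g t² = 12.6, i.e. 4.905 t² − 28.90 t + 12.6 = 0.
Quadratic formula: t = (28.90 ± √588.00) / 9.81 = (28.90 ± 24.25) / 9.81 → t = 0.4741 s or 5.418 s.
The first (ascending) time is 0.4741 s.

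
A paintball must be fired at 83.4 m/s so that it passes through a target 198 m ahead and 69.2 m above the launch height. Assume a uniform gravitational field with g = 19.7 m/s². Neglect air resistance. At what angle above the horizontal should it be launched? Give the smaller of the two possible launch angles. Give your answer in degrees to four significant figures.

Trajectory: y = x tanθ − g x² (1 + tan²θ)/(2v₀²). With x = 198, y = 69.2, v₀ = 83.4, g = 19.7:
55.52 tan²θ − 198 tanθ + (124.7) = 0.
tanθ = [198 ± √(198² − 4 × 55.52 × (124.7))] / (2 × 55.52) = (198 ± 107.3) / 111.0, giving tanθ = 0.8171 or 2.749.
θ = 39.25° or 70.01°; the smaller is 39.25°.

39.25°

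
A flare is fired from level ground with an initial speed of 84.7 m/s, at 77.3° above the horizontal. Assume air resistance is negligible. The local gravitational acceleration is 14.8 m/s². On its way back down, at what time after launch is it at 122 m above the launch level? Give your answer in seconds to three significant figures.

9.41 s

Resolve: vₓ = 84.70 cos 77.3° = 18.62 m/s and v_y0 = 84.70 sin 77.3° = 82.63 m/s.
Height y(t) = 82.63 t − 7.400 t² = 122 gives 7.400 t² − 82.63 t + 122 = 0.
t = [82.63 ± √(82.63² − 2·14.8·122)] / 14.8 = (82.63 ± 56.71) / 14.8, so t = 1.751 s or t = 9.415 s.
The descending-branch root is 9.415 s.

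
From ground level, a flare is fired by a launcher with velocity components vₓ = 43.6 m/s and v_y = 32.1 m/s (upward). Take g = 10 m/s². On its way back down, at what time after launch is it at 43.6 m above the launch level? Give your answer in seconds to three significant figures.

4.47 s

Set y = v_y0 t − ½ g t² = 43.6: 5.000 t² − 32.10 t + 43.6 = 0.
Quadratic formula: t = (32.10 ± √158.41) / 10.0 = (32.10 ± 12.59) / 10.0 → t = 1.951 s or 4.469 s.
The descending-branch root is 4.469 s.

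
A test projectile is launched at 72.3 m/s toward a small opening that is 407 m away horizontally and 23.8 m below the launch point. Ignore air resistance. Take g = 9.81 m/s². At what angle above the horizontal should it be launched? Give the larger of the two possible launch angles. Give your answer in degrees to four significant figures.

Trajectory: y = x tanθ − g x² (1 + tan²θ)/(2v₀²). With x = 407, y = −23.8, v₀ = 72.3, g = 9.81:
155.4 tan²θ − 407 tanθ + (131.6) = 0.
tanθ = [407 ± √(407² − 4 × 155.4 × (131.6))] / (2 × 155.4) = (407 ± 289.5) / 310.9, giving tanθ = 0.3780 or 2.240.
θ = 20.71° or 65.95°; the larger is 65.95°.

65.95°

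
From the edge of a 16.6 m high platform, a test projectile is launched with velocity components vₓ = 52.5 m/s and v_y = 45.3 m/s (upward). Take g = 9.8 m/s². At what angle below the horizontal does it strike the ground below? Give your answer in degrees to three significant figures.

42.9°

With up positive and y = 0 at the ground: y(t) = 16.6 + (45.30) t − 4.900 t². Setting y = 0 and taking the positive root: t = [45.30 + √(45.30² + 2·9.80·16.6)] / 9.80 = (45.30 + 48.76) / 9.80 = 9.598 s.
At impact: v_y = v_y0 − g t = −48.76 m/s; vₓ = 52.50 m/s.
Angle below horizontal: arctan(|v_y|/vₓ) = arctan(48.76/52.50) = 42.88°.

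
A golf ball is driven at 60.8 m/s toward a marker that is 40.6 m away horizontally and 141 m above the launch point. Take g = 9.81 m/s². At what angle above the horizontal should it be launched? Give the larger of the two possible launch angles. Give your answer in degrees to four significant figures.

85.86°

Trajectory: y = x tanθ − g x² (1 + tan²θ)/(2v₀²). With x = 40.6, y = 141, v₀ = 60.8, g = 9.81:
2.187 tan²θ − 40.6 tanθ + (143.2) = 0.
tanθ = [40.6 ± √(40.6² − 4 × 2.187 × (143.2))] / (2 × 2.187) = (40.6 ± 19.89) / 4.374, giving tanθ = 4.734 or 13.83.
θ = 78.07° or 85.86°; the larger is 85.86°.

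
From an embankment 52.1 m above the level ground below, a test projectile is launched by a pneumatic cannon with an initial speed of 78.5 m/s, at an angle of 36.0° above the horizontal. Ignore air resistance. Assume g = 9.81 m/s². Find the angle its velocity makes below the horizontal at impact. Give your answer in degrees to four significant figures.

41.47°

Horizontal component vₓ = 78.50 cos 36.0° = 63.51 m/s; vertical v_y0 = 78.50 sin 36.0° = 46.14 m/s.
With up positive and y = 0 at the ground: y(t) = 52.1 + (46.14) t − 4.905 t². Setting y = 0 and taking the positive root: t = [46.14 + √(46.14² + 2·9.81·52.1)] / 9.81 = (46.14 + 56.14) / 9.81 = 10.43 s.
At impact: v_y = v_y0 − g t = −56.14 m/s; vₓ = 63.51 m/s.
Angle below horizontal: arctan(|v_y|/vₓ) = arctan(56.14/63.51) = 41.47°.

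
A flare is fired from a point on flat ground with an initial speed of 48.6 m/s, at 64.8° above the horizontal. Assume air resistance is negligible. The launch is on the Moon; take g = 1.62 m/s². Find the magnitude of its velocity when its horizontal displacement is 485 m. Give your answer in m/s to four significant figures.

vₓ = 48.60 cos 64.8° = 20.69 m/s; v_y0 = 48.60 sin 64.8° = 43.97 m/s.
At x = 485 m, t = x/vₓ = 485/20.69 = 23.44 s.
Vertical velocity there: v_y = v_y0 − g t = 43.97 − 1.62 × 23.44 = 6.005 m/s.
Speed: √(vₓ² + v_y²) = √(20.69² + 6.005²) = 21.55 m/s.

21.55 m/s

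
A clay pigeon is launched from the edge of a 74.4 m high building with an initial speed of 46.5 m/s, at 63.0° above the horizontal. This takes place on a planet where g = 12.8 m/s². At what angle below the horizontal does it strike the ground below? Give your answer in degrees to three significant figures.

70.7°

vₓ = 46.50 cos 63.0° = 21.11 m/s; v_y0 = 46.50 sin 63.0° = 41.43 m/s.
With up positive and y = 0 at the ground: y(t) = 74.4 + (41.43) t − 6.400 t². Setting y = 0 and taking the positive root: t = [41.43 + √(41.43² + 2·12.8·74.4)] / 12.8 = (41.43 + 60.18) / 12.8 = 7.938 s.
At impact: v_y = v_y0 − g t = −60.18 m/s; vₓ = 21.11 m/s.
Angle below horizontal: arctan(|v_y|/vₓ) = arctan(60.18/21.11) = 70.67°.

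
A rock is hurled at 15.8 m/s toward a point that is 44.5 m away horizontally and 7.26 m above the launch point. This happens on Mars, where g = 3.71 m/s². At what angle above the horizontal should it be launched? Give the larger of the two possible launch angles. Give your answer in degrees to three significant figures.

Trajectory: y = x tanθ − g x² (1 + tan²θ)/(2v₀²). With x = 44.5, y = 7.26, v₀ = 15.8, g = 3.71:
14.71 tan²θ − 44.5 tanθ + (21.97) = 0.
tanθ = [44.5 ± √(44.5² − 4 × 14.71 × (21.97))] / (2 × 14.71) = (44.5 ± 26.21) / 29.43, giving tanθ = 0.6216 or 2.403.
θ = 31.86° or 67.40°; the larger is 67.40°.

67.4°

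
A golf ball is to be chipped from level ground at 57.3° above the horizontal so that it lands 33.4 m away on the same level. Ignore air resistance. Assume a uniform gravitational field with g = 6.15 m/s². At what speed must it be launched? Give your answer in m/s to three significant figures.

15.0 m/s

On level ground R = v₀² sin 2θ / g ⇒ v₀ = √(gR / sin 2θ).
v₀ = √(6.15 × 33.4 / sin 114.6°) = √(205.4 / 0.9092) = √225.91 = 15.03 m/s.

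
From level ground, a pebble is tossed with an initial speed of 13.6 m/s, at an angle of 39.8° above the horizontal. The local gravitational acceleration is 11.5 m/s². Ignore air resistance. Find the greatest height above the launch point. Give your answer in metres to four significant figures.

Components: vₓ = 13.60 cos 39.8° = 10.45 m/s, v_y0 = 13.60 sin 39.8° = 8.705 m/s.
Maximum height: H = v_y0² / (2g) = 8.705² / (2 × 11.5) = 3.295 m.

3.295 m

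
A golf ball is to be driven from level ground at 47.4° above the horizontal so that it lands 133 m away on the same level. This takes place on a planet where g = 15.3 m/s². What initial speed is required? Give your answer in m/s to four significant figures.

From R = (v₀² / g) sin 2θ: v₀ = √(gR / sin 2θ).
v₀ = √(15.3 × 133 / sin 94.80°) = √(2035 / 0.9965) = √2042.1 = 45.19 m/s.

45.19 m/s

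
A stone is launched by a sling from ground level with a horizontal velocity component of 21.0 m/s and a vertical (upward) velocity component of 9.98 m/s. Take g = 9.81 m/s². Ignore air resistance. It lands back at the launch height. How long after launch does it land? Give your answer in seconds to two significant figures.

Landing at launch height ⇒ T = 2 v_y0 / g = 2 × 9.980 / 9.81 = 2.035 s.

2.0 s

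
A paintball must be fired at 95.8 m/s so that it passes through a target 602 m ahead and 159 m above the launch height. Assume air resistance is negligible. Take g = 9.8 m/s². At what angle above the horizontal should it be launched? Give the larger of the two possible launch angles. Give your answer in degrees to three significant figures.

Trajectory: y = x tanθ − g x² (1 + tan²θ)/(2v₀²). With x = 602, y = 159, v₀ = 95.8, g = 9.80:
193.5 tan²θ − 602 tanθ + (352.5) = 0.
tanθ = [602 ± √(602² − 4 × 193.5 × (352.5))] / (2 × 193.5) = (602 ± 299.3) / 387.0, giving tanθ = 0.7822 or 2.329.
θ = 38.03° or 66.76°; the larger is 66.76°.

66.8°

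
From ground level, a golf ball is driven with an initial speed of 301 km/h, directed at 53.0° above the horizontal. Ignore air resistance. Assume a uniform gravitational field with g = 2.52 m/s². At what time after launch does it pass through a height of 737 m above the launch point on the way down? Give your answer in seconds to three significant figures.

Convert: 301 km/h = 301/3.6 = 83.61 m/s.
Horizontal component vₓ = 83.61 cos 53.0° = 50.32 m/s; vertical v_y0 = 83.61 sin 53.0° = 66.77 m/s.
Set y = v_y0 t − ½ g t² = 737: 1.260 t² − 66.77 t + 737 = 0.
t = [66.77 ± √(66.77² − 2·2.52·737)] / 2.52 = (66.77 ± 27.28) / 2.52, so t = 15.67 s or t = 37.32 s.
The descending-branch root is 37.32 s.

37.3 s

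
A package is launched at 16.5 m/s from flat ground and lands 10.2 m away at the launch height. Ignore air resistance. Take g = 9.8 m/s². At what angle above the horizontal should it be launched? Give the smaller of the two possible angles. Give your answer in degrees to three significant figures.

10.8°

From R = (v₀²/g) sin 2θ: sin 2θ = 9.80 × 10.2 / 272.25 = 0.3672.
2θ = 21.54° or 180° − 21.54° = 158.5°, so θ = 10.77° or 79.23°.
The smaller angle is 10.77°.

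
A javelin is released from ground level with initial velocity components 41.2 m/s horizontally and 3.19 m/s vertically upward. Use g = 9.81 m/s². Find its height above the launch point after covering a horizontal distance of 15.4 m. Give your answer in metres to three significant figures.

At x = 15.4 m, t = x/vₓ = 15.4/41.20 = 0.3738 s.
Height: y = v_y0 t − ½ g t² = 3.190 × 0.3738 − 4.905 × 0.3738² = 1.192 − 0.6853 = 0.5071 m.

0.507 m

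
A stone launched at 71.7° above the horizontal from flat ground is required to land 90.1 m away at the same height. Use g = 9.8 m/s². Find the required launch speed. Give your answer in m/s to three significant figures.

From R = (v₀² / g) sin 2θ: v₀ = √(gR / sin 2θ).
v₀ = √(9.80 × 90.1 / sin 143.4°) = √(883.0 / 0.5962) = √1481.0 = 38.48 m/s.

38.5 m/s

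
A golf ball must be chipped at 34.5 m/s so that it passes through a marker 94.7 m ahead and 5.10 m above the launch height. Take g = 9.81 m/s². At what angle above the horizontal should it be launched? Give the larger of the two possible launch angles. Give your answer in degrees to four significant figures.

63.33°

Trajectory: y = x tanθ − g x² (1 + tan²θ)/(2v₀²). With x = 94.7, y = 5.10, v₀ = 34.5, g = 9.81:
36.96 tan²θ − 94.7 tanθ + (42.06) = 0.
tanθ = [94.7 ± √(94.7² − 4 × 36.96 × (42.06))] / (2 × 36.96) = (94.7 ± 52.45) / 73.91, giving tanθ = 0.5716 or 1.991.
θ = 29.75° or 63.33°; the larger is 63.33°.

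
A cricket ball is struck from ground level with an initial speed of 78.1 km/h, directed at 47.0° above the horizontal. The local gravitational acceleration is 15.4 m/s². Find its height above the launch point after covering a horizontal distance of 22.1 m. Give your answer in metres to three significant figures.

6.52 m

Convert: 78.1 km/h = 78.1/3.6 = 21.69 m/s.
Resolve: vₓ = 21.69 cos 47.0° = 14.80 m/s and v_y0 = 21.69 sin 47.0° = 15.87 m/s.
Time to reach x = 22.1 m: t = x/vₓ = 22.1/14.80 = 1.494 s.
Height: y = v_y0 t − ½ g t² = 15.87 × 1.494 − 7.700 × 1.494² = 23.70 − 17.18 = 6.520 m.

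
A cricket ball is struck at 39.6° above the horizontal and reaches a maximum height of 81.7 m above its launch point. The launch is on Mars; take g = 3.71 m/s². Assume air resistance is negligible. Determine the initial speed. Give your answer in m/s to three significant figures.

38.6 m/s

At the peak v_y = 0, so v_y0 = √(2gH) = √(2 × 3.71 × 81.7) = 24.62 m/s.
v_y0 = v₀ sin θ ⇒ v₀ = 24.62 / sin 39.6° = 38.63 m/s.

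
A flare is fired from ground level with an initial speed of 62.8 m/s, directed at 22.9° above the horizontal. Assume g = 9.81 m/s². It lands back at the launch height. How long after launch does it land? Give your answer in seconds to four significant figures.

4.982 s

vₓ = 62.80 cos 22.9° = 57.85 m/s; v_y0 = 62.80 sin 22.9° = 24.44 m/s.
Time of flight on level ground: T = 2 v_y0 / g = 2 × 24.44 / 9.81 = 4.982 s.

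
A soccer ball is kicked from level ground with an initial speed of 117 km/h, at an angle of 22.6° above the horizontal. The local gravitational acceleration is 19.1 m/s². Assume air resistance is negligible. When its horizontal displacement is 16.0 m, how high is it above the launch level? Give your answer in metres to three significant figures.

3.94 m

Convert: 117 km/h = 117/3.6 = 32.50 m/s.
Resolve: vₓ = 32.50 cos 22.6° = 30.00 m/s and v_y0 = 32.50 sin 22.6° = 12.49 m/s.
x = vₓ t ⇒ t = 16.0/30.00 = 0.5333 s.
Height: y = v_y0 t − ½ g t² = 12.49 × 0.5333 − 9.550 × 0.5333² = 6.660 − 2.716 = 3.944 m.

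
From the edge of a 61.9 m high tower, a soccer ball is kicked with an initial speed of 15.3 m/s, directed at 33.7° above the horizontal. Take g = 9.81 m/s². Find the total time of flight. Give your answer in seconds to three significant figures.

4.52 s

Components: vₓ = 15.30 cos 33.7° = 12.73 m/s, v_y0 = 15.30 sin 33.7° = 8.489 m/s.
With up positive and y = 0 at the ground: y(t) = 61.9 + (8.489) t − 4.905 t². Setting y = 0 and taking the positive root: t = [8.489 + √(8.489² + 2·9.81·61.9)] / 9.81 = (8.489 + 35.87) / 9.81 = 4.522 s.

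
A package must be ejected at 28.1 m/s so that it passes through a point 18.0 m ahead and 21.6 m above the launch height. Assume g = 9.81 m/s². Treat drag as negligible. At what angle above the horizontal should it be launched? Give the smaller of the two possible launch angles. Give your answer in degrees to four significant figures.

57.95°

Trajectory: y = x tanθ − g x² (1 + tan²θ)/(2v₀²). With x = 18.0, y = 21.6, v₀ = 28.1, g = 9.81:
2.013 tan²θ − 18.0 tanθ + (23.61) = 0.
tanθ = [18.0 ± √(18.0² − 4 × 2.013 × (23.61))] / (2 × 2.013) = (18.0 ± 11.57) / 4.025, giving tanθ = 1.597 or 7.346.
θ = 57.95° or 82.25°; the smaller is 57.95°.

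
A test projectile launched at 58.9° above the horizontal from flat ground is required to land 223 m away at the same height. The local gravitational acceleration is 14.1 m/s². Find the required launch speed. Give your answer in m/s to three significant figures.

59.6 m/s

Level-ground range: R = v₀² sin(2θ)/g, so v₀ = √(gR / sin 2θ).
v₀ = √(14.1 × 223 / sin 117.8°) = √(3144 / 0.8846) = √3554.6 = 59.62 m/s.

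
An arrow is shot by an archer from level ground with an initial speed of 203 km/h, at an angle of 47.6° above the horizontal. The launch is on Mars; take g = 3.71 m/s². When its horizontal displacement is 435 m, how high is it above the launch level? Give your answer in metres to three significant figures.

234 m

Convert: 203 km/h = 203/3.6 = 56.39 m/s.
Horizontal component vₓ = 56.39 cos 47.6° = 38.02 m/s; vertical v_y0 = 56.39 sin 47.6° = 41.64 m/s.
x = vₓ t ⇒ t = 435/38.02 = 11.44 s.
Height: y = v_y0 t − ½ g t² = 41.64 × 11.44 − 1.855 × 11.44² = 476.4 − 242.8 = 233.6 m.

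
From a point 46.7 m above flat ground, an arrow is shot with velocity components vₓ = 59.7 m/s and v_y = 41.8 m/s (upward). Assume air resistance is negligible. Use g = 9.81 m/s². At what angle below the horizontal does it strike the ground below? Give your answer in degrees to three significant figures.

With up positive and y = 0 at the ground: y(t) = 46.7 + (41.80) t − 4.905 t². Setting y = 0 and taking the positive root: t = [41.80 + √(41.80² + 2·9.81·46.7)] / 9.81 = (41.80 + 51.61) / 9.81 = 9.522 s.
At impact: v_y = v_y0 − g t = −51.61 m/s; vₓ = 59.70 m/s.
Angle below horizontal: arctan(|v_y|/vₓ) = arctan(51.61/59.70) = 40.84°.

40.8°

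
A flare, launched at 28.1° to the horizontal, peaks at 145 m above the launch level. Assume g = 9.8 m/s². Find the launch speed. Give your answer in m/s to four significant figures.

113.2 m/s

At the peak v_y = 0, so v_y0 = √(2gH) = √(2 × 9.80 × 145) = 53.31 m/s.
v_y0 = v₀ sin θ ⇒ v₀ = 53.31 / sin 28.1° = 113.2 m/s.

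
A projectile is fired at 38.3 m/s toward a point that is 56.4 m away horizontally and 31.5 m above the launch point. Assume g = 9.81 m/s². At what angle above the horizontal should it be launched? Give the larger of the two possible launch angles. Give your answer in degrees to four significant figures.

77.20°

Trajectory: y = x tanθ − g x² (1 + tan²θ)/(2v₀²). With x = 56.4, y = 31.5, v₀ = 38.3, g = 9.81:
10.64 tan²θ − 56.4 tanθ + (42.14) = 0.
tanθ = [56.4 ± √(56.4² − 4 × 10.64 × (42.14))] / (2 × 10.64) = (56.4 ± 37.26) / 21.27, giving tanθ = 0.8998 or 4.403.
θ = 41.98° or 77.20°; the larger is 77.20°.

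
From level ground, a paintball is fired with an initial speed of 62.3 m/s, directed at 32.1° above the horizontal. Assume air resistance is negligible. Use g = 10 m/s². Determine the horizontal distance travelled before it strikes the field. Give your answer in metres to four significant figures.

349.4 m

vₓ = 62.30 cos 32.1° = 52.78 m/s; v_y0 = 62.30 sin 32.1° = 33.11 m/s.
Flight time T = 2 v_y0 / g = 6.621 s.
Horizontal distance R = vₓ T = 52.78 × 6.621 = 349.4 m.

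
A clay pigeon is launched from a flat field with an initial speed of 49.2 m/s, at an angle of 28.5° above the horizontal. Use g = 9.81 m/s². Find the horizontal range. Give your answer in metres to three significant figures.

Resolve: vₓ = 49.20 cos 28.5° = 43.24 m/s and v_y0 = 49.20 sin 28.5° = 23.48 m/s.
Time aloft: T = 2 v_y0 / g = 2 × 23.48 / 9.81 = 4.786 s.
Horizontal distance R = vₓ T = 43.24 × 4.786 = 206.9 m.

207 m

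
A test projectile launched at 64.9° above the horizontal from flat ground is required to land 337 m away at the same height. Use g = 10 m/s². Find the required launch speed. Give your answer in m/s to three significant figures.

From R = (v₀² / g) sin 2θ: v₀ = √(gR / sin 2θ).
v₀ = √(10.0 × 337 / sin 129.8°) = √(3370 / 0.7683) = √4386.4 = 66.23 m/s.

66.2 m/s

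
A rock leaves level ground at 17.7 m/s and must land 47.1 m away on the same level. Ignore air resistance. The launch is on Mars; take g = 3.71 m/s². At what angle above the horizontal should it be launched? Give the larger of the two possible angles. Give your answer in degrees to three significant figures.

R = v₀² sin 2θ / g gives sin 2θ = gR/v₀² = 3.71·47.1/17.7² = 0.5578.
2θ = 33.90° or 180° − 33.90° = 146.1°, so θ = 16.95° or 73.05°.
The larger angle is 73.05°.

73.0°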